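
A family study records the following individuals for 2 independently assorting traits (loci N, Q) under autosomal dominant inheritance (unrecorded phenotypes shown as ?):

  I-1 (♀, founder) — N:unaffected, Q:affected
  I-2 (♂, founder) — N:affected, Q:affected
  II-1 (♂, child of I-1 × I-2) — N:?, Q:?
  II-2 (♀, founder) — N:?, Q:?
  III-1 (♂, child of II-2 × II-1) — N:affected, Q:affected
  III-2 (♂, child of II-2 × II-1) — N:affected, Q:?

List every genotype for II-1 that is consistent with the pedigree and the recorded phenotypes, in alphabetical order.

N/I-1 un ·: nn
N/I-2 aff ·: Nn|NN
N/II-1 ? I-1×I-2: nn|Nn
N/II-2 ? ·: nn|Nn|NN
N/III-1 aff II-2×II-1: Nn|NN
N/III-2 aff II-2×II-1: Nn|NN
⇒ N over [I-1,I-2,II-1,II-2,III-1,III-2]: 20 consistent
Q/I-1 aff ·: Qq|QQ
Q/I-2 aff ·: Qq|QQ
Q/II-1 ? I-1×I-2: qq|Qq|QQ
Q/II-2 ? ·: qq|Qq|QQ
Q/III-1 aff II-2×II-1: Qq|QQ
Q/III-2 ? II-2×II-1: qq|Qq|QQ
⇒ Q over [I-1,I-2,II-1,II-2,III-1,III-2]: 63 consistent

II-1 ∈ {Nn QQ, Nn Qq, Nn qq, nn QQ, nn Qq, nn qq}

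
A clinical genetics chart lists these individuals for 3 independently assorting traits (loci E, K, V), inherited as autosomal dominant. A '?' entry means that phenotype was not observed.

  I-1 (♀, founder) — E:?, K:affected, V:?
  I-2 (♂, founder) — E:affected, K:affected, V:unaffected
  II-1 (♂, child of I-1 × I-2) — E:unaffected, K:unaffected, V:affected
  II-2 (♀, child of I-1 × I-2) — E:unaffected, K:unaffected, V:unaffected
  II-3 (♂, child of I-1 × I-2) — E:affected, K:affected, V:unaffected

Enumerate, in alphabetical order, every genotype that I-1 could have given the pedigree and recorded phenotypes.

E/I-1 ? ·: ee|Ee
E/I-2 aff ·: Ee
E/II-1 un I-1×I-2: ee
E/II-2 un I-1×I-2: ee
E/II-3 aff I-1×I-2: Ee|EE
⇒ E over [I-1,I-2,II-1,II-2,II-3]: 3 consistent
K/I-1 aff ·: Kk
K/I-2 aff ·: Kk
K/II-1 un I-1×I-2: kk
K/II-2 un I-1×I-2: kk
K/II-3 aff I-1×I-2: Kk|KK
⇒ K over [I-1,I-2,II-1,II-2,II-3]: 2 consistent
V/I-1 ? ·: Vv
V/I-2 un ·: vv
V/II-1 aff I-1×I-2: Vv
V/II-2 un I-1×I-2: vv
V/II-3 un I-1×I-2: vv
⇒ V over [I-1,I-2,II-1,II-2,II-3]: 1 consistent

I-1 ∈ {Ee Kk Vv, ee Kk Vv}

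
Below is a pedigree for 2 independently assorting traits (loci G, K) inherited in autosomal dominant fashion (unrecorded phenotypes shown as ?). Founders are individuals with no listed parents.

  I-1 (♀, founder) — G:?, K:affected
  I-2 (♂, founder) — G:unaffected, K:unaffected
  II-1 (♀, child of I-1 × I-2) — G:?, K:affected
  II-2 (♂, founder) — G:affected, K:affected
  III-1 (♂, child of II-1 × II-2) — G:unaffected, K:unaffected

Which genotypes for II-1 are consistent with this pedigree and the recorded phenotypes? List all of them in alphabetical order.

G/I-1 ? ·: gg|Gg|GG
G/I-2 un ·: gg
G/II-1 ? I-1×I-2: gg|Gg
G/II-2 aff ·: Gg
G/III-1 un II-1×II-2: gg
⇒ G over [I-1,I-2,II-1,II-2,III-1]: 4 consistent
K/I-1 aff ·: Kk|KK
K/I-2 un ·: kk
K/II-1 aff I-1×I-2: Kk
K/II-2 aff ·: Kk
K/III-1 un II-1×II-2: kk
⇒ K over [I-1,I-2,II-1,II-2,III-1]: 2 consistent

II-1 ∈ {Gg Kk, gg Kk}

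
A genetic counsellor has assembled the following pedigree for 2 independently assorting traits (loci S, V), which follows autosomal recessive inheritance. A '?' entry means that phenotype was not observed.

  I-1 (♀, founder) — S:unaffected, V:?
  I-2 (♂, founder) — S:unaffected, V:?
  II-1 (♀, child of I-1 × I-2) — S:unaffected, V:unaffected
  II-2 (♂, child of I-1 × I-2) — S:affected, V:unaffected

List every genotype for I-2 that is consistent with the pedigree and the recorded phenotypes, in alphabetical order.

S/I-1 un ·: Ss
S/I-2 un ·: Ss
S/II-1 un I-1×I-2: SS|Ss
S/II-2 aff I-1×I-2: ss
⇒ S over [I-1,I-2,II-1,II-2]: 2 consistent
V/I-1 ? ·: VV|Vv|vv
V/I-2 ? ·: VV|Vv|vv
V/II-1 un I-1×I-2: VV|Vv
V/II-2 un I-1×I-2: VV|Vv
⇒ V over [I-1,I-2,II-1,II-2]: 17 consistent

I-2 ∈ {Ss VV, Ss Vv, Ss vv}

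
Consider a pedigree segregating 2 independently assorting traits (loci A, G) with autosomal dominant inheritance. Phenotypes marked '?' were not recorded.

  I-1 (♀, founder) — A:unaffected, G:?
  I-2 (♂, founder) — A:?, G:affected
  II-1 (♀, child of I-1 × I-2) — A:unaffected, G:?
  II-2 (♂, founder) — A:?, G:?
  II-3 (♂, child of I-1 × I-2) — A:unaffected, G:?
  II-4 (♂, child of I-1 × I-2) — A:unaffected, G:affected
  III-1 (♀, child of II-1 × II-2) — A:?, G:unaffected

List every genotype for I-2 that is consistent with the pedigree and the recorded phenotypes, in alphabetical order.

A/I-1 un ·: aa
A/I-2 ? ·: aa|Aa
A/II-1 un I-1×I-2: aa
A/II-2 ? ·: aa|Aa|AA
A/II-3 un I-1×I-2: aa
A/II-4 un I-1×I-2: aa
A/III-1 ? II-1×II-2: aa|Aa
⇒ A over [I-1,I-2,II-1,II-2,II-3,II-4,III-1]: 8 consistent
G/I-1 ? ·: gg|Gg|GG
G/I-2 aff ·: Gg|GG
G/II-1 ? I-1×I-2: gg|Gg
G/II-2 ? ·: gg|Gg
G/II-3 ? I-1×I-2: gg|Gg|GG
G/II-4 aff I-1×I-2: Gg|GG
G/III-1 un II-1×II-2: gg
⇒ G over [I-1,I-2,II-1,II-2,II-3,II-4,III-1]: 50 consistent

I-2 ∈ {Aa GG, Aa Gg, aa GG, aa Gg}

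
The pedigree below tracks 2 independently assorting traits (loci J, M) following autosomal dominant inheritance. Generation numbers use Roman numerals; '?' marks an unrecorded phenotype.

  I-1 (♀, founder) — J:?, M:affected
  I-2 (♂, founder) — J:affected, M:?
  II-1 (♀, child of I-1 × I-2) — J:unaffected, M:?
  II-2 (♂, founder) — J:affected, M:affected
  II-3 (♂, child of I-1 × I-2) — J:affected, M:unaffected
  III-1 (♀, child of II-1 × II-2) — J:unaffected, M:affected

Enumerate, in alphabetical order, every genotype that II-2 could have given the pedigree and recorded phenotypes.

J/I-1 ? ·: jj|Jj
J/I-2 aff ·: Jj
J/II-1 un I-1×I-2: jj
J/II-2 aff ·: Jj
J/II-3 aff I-1×I-2: Jj|JJ
J/III-1 un II-1×II-2: jj
⇒ J over [I-1,I-2,II-1,II-2,II-3,III-1]: 3 consistent
M/I-1 aff ·: Mm
M/I-2 ? ·: mm|Mm
M/II-1 ? I-1×I-2: mm|Mm|MM
M/II-2 aff ·: Mm|MM
M/II-3 un I-1×I-2: mm
M/III-1 aff II-1×II-2: Mm|MM
⇒ M over [I-1,I-2,II-1,II-2,II-3,III-1]: 15 consistent

II-2 ∈ {Jj MM, Jj Mm}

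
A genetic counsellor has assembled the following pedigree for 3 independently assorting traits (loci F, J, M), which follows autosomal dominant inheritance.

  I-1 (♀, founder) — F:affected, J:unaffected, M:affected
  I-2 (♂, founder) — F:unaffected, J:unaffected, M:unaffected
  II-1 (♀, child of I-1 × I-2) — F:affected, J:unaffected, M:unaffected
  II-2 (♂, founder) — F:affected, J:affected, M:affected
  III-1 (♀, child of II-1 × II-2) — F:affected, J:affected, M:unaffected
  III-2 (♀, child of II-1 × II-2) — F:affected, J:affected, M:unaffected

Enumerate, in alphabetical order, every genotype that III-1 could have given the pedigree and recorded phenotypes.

III-1 ∈ {FF Jj mm, Ff Jj mm}

F/I-1 aff ·: Ff|FF
F/I-2 un ·: ff
F/II-1 aff I-1×I-2: Ff
F/II-2 aff ·: Ff|FF
F/III-1 aff II-1×II-2: Ff|FF
F/III-2 aff II-1×II-2: Ff|FF
⇒ F over [I-1,I-2,II-1,II-2,III-1,III-2]: 16 consistent
J/I-1 un ·: jj
J/I-2 un ·: jj
J/II-1 un I-1×I-2: jj
J/II-2 aff ·: Jj|JJ
J/III-1 aff II-1×II-2: Jj
J/III-2 aff II-1×II-2: Jj
⇒ J over [I-1,I-2,II-1,II-2,III-1,III-2]: 2 consistent
M/I-1 aff ·: Mm
M/I-2 un ·: mm
M/II-1 un I-1×I-2: mm
M/II-2 aff ·: Mm
M/III-1 un II-1×II-2: mm
M/III-2 un II-1×II-2: mm
⇒ M over [I-1,I-2,II-1,II-2,III-1,III-2]: 1 consistent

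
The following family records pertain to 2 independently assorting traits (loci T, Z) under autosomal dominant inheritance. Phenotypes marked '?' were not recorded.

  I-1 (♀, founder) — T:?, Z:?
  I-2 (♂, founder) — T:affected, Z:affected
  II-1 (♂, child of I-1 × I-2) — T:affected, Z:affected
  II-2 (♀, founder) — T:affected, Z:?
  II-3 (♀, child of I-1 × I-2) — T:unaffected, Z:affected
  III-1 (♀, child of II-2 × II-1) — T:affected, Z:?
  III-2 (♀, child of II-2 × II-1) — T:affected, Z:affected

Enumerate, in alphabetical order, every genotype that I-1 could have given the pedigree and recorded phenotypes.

I-1 ∈ {Tt ZZ, Tt Zz, Tt zz, tt ZZ, tt Zz, tt zz}

T/I-1 ? ·: tt|Tt
T/I-2 aff ·: Tt
T/II-1 aff I-1×I-2: Tt|TT
T/II-2 aff ·: Tt|TT
T/II-3 un I-1×I-2: tt
T/III-1 aff II-2×II-1: Tt|TT
T/III-2 aff II-2×II-1: Tt|TT
⇒ T over [I-1,I-2,II-1,II-2,II-3,III-1,III-2]: 21 consistent
Z/I-1 ? ·: zz|Zz|ZZ
Z/I-2 aff ·: Zz|ZZ
Z/II-1 aff I-1×I-2: Zz|ZZ
Z/II-2 ? ·: zz|Zz|ZZ
Z/II-3 aff I-1×I-2: Zz|ZZ
Z/III-1 ? II-2×II-1: zz|Zz|ZZ
Z/III-2 aff II-2×II-1: Zz|ZZ
⇒ Z over [I-1,I-2,II-1,II-2,II-3,III-1,III-2]: 138 consistent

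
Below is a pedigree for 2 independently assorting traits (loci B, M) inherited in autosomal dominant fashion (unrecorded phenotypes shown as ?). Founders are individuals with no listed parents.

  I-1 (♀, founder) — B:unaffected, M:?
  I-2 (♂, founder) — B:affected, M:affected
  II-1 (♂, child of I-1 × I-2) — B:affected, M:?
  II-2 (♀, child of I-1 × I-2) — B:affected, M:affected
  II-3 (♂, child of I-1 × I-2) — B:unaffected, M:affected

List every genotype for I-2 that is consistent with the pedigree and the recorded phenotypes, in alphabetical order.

I-2 ∈ {Bb MM, Bb Mm}

B/I-1 un ·: bb
B/I-2 aff ·: Bb
B/II-1 aff I-1×I-2: Bb
B/II-2 aff I-1×I-2: Bb
B/II-3 un I-1×I-2: bb
⇒ B over [I-1,I-2,II-1,II-2,II-3]: 1 consistent
M/I-1 ? ·: mm|Mm|MM
M/I-2 aff ·: Mm|MM
M/II-1 ? I-1×I-2: mm|Mm|MM
M/II-2 aff I-1×I-2: Mm|MM
M/II-3 aff I-1×I-2: Mm|MM
⇒ M over [I-1,I-2,II-1,II-2,II-3]: 32 consistent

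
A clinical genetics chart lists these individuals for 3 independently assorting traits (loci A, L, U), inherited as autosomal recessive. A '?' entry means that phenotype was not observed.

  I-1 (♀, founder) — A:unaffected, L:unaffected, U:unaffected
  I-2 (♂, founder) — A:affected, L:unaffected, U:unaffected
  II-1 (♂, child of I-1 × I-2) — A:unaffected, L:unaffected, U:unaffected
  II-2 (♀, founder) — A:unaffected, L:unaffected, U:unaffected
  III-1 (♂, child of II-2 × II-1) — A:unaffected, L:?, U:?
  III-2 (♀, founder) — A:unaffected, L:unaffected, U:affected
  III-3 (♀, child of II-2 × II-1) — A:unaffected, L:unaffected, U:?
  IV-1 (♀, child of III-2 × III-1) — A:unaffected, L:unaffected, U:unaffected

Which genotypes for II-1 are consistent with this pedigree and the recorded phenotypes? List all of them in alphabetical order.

A/I-1 un ·: AA|Aa
A/I-2 aff ·: aa
A/II-1 un I-1×I-2: Aa
A/II-2 un ·: AA|Aa
A/III-1 un II-2×II-1: AA|Aa
A/III-2 un ·: AA|Aa
A/III-3 un II-2×II-1: AA|Aa
A/IV-1 un III-2×III-1: AA|Aa
⇒ A over [I-1,I-2,II-1,II-2,III-1,III-2,III-3,IV-1]: 56 consistent
L/I-1 un ·: LL|Ll
L/I-2 un ·: LL|Ll
L/II-1 un I-1×I-2: LL|Ll
L/II-2 un ·: LL|Ll
L/III-1 ? II-2×II-1: LL|Ll|ll
L/III-2 un ·: LL|Ll
L/III-3 un II-2×II-1: LL|Ll
L/IV-1 un III-2×III-1: LL|Ll
⇒ L over [I-1,I-2,II-1,II-2,III-1,III-2,III-3,IV-1]: 164 consistent
U/I-1 un ·: UU|Uu
U/I-2 un ·: UU|Uu
U/II-1 un I-1×I-2: UU|Uu
U/II-2 un ·: UU|Uu
U/III-1 ? II-2×II-1: UU|Uu
U/III-2 aff ·: uu
U/III-3 ? II-2×II-1: UU|Uu|uu
U/IV-1 un III-2×III-1: Uu
⇒ U over [I-1,I-2,II-1,II-2,III-1,III-2,III-3,IV-1]: 50 consistent

II-1 ∈ {Aa LL UU, Aa LL Uu, Aa Ll UU, Aa Ll Uu}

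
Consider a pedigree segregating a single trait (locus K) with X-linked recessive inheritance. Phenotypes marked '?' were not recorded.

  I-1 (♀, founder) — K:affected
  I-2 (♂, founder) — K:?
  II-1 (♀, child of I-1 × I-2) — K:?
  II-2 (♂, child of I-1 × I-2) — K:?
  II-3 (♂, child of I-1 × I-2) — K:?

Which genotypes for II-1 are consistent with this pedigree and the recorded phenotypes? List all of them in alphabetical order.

K/I-1 aff ·: X^kX^k
K/I-2 ? ·: X^KY|X^kY
K/II-1 ? I-1×I-2: X^KX^k|X^kX^k
K/II-2 ? I-1×I-2: X^kY
K/II-3 ? I-1×I-2: X^kY
⇒ K over [I-1,I-2,II-1,II-2,II-3]: 2 consistent

II-1 ∈ {X^KX^k, X^kX^k}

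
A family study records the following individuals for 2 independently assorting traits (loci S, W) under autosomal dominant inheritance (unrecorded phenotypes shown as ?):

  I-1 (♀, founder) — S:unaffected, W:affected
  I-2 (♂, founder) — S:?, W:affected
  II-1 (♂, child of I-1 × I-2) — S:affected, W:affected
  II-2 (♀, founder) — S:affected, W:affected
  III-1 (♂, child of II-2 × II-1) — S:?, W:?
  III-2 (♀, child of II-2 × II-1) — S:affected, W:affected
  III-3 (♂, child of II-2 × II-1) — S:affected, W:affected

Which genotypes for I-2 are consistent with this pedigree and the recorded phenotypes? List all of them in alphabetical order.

S/I-1 un ·: ss
S/I-2 ? ·: Ss|SS
S/II-1 aff I-1×I-2: Ss
S/II-2 aff ·: Ss|SS
S/III-1 ? II-2×II-1: ss|Ss|SS
S/III-2 aff II-2×II-1: Ss|SS
S/III-3 aff II-2×II-1: Ss|SS
⇒ S over [I-1,I-2,II-1,II-2,III-1,III-2,III-3]: 40 consistent
W/I-1 aff ·: Ww|WW
W/I-2 aff ·: Ww|WW
W/II-1 aff I-1×I-2: Ww|WW
W/II-2 aff ·: Ww|WW
W/III-1 ? II-2×II-1: ww|Ww|WW
W/III-2 aff II-2×II-1: Ww|WW
W/III-3 aff II-2×II-1: Ww|WW
⇒ W over [I-1,I-2,II-1,II-2,III-1,III-2,III-3]: 96 consistent

I-2 ∈ {SS WW, SS Ww, Ss WW, Ss Ww}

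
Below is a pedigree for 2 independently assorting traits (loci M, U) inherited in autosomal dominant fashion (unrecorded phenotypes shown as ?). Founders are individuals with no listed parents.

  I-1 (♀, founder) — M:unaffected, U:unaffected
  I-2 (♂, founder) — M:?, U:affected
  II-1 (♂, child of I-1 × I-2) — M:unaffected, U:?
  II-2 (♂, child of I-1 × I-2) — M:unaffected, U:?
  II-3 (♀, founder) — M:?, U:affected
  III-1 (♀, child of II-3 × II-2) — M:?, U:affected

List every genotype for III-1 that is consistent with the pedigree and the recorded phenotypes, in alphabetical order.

M/I-1 un ·: mm
M/I-2 ? ·: mm|Mm
M/II-1 un I-1×I-2: mm
M/II-2 un I-1×I-2: mm
M/II-3 ? ·: mm|Mm|MM
M/III-1 ? II-3×II-2: mm|Mm
⇒ M over [I-1,I-2,II-1,II-2,II-3,III-1]: 8 consistent
U/I-1 un ·: uu
U/I-2 aff ·: Uu|UU
U/II-1 ? I-1×I-2: uu|Uu
U/II-2 ? I-1×I-2: uu|Uu
U/II-3 aff ·: Uu|UU
U/III-1 aff II-3×II-2: Uu|UU
⇒ U over [I-1,I-2,II-1,II-2,II-3,III-1]: 16 consistent

III-1 ∈ {Mm UU, Mm Uu, mm UU, mm Uu}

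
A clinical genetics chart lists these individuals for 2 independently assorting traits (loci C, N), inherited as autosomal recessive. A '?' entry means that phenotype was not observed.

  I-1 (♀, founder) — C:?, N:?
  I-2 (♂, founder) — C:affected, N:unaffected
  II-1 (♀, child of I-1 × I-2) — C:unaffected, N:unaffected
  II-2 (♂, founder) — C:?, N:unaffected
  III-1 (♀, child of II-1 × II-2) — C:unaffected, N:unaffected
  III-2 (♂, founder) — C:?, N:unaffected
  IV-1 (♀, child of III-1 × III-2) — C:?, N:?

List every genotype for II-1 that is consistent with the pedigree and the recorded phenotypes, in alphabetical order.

II-1 ∈ {Cc NN, Cc Nn}

C/I-1 ? ·: CC|Cc
C/I-2 aff ·: cc
C/II-1 un I-1×I-2: Cc
C/II-2 ? ·: CC|Cc|cc
C/III-1 un II-1×II-2: CC|Cc
C/III-2 ? ·: CC|Cc|cc
C/IV-1 ? III-1×III-2: CC|Cc|cc
⇒ C over [I-1,I-2,II-1,II-2,III-1,III-2,IV-1]: 58 consistent
N/I-1 ? ·: NN|Nn|nn
N/I-2 un ·: NN|Nn
N/II-1 un I-1×I-2: NN|Nn
N/II-2 un ·: NN|Nn
N/III-1 un II-1×II-2: NN|Nn
N/III-2 un ·: NN|Nn
N/IV-1 ? III-1×III-2: NN|Nn|nn
⇒ N over [I-1,I-2,II-1,II-2,III-1,III-2,IV-1]: 124 consistent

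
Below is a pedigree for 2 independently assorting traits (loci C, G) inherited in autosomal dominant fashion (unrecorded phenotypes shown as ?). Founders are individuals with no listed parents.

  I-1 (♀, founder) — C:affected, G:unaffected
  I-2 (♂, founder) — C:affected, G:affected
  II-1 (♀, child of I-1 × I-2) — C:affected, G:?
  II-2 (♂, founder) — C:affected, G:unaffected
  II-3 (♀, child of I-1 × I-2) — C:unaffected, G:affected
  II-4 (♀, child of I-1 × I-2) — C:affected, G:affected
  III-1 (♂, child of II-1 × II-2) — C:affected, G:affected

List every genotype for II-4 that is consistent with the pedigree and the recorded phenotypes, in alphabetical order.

II-4 ∈ {CC Gg, Cc Gg}

C/I-1 aff ·: Cc
C/I-2 aff ·: Cc
C/II-1 aff I-1×I-2: Cc|CC
C/II-2 aff ·: Cc|CC
C/II-3 un I-1×I-2: cc
C/II-4 aff I-1×I-2: Cc|CC
C/III-1 aff II-1×II-2: Cc|CC
⇒ C over [I-1,I-2,II-1,II-2,II-3,II-4,III-1]: 14 consistent
G/I-1 un ·: gg
G/I-2 aff ·: Gg|GG
G/II-1 ? I-1×I-2: Gg
G/II-2 un ·: gg
G/II-3 aff I-1×I-2: Gg
G/II-4 aff I-1×I-2: Gg
G/III-1 aff II-1×II-2: Gg
⇒ G over [I-1,I-2,II-1,II-2,II-3,II-4,III-1]: 2 consistent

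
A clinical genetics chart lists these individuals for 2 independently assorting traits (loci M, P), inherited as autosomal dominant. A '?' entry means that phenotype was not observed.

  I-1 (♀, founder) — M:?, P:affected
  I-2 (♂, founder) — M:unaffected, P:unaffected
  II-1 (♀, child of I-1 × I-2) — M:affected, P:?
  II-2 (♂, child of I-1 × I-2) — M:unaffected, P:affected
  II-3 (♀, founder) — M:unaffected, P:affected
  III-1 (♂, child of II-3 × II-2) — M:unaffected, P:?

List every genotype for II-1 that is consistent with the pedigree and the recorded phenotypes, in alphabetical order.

M/I-1 ? ·: Mm
M/I-2 un ·: mm
M/II-1 aff I-1×I-2: Mm
M/II-2 un I-1×I-2: mm
M/II-3 un ·: mm
M/III-1 un II-3×II-2: mm
⇒ M over [I-1,I-2,II-1,II-2,II-3,III-1]: 1 consistent
P/I-1 aff ·: Pp|PP
P/I-2 un ·: pp
P/II-1 ? I-1×I-2: pp|Pp
P/II-2 aff I-1×I-2: Pp
P/II-3 aff ·: Pp|PP
P/III-1 ? II-3×II-2: pp|Pp|PP
⇒ P over [I-1,I-2,II-1,II-2,II-3,III-1]: 15 consistent

II-1 ∈ {Mm Pp, Mm pp}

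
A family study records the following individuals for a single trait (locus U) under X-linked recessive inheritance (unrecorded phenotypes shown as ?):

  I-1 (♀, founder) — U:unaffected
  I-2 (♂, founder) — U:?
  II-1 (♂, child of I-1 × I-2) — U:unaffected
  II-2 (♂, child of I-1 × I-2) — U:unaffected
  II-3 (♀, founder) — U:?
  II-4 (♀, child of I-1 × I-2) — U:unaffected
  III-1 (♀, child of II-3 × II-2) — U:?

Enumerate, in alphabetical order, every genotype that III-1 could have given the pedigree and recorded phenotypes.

III-1 ∈ {X^UX^U, X^UX^u}

U/I-1 un ·: X^UX^U|X^UX^u
U/I-2 ? ·: X^UY|X^uY
U/II-1 un I-1×I-2: X^UY
U/II-2 un I-1×I-2: X^UY
U/II-3 ? ·: X^UX^U|X^UX^u|X^uX^u
U/II-4 un I-1×I-2: X^UX^U|X^UX^u
U/III-1 ? II-3×II-2: X^UX^U|X^UX^u
⇒ U over [I-1,I-2,II-1,II-2,II-3,II-4,III-1]: 20 consistent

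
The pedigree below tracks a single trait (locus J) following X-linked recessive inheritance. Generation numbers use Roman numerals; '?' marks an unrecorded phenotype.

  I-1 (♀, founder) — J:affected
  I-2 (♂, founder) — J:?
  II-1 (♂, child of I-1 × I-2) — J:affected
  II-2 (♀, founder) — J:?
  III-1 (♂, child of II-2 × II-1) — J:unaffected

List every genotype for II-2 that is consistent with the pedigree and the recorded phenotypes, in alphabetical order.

J/I-1 aff ·: X^jX^j
J/I-2 ? ·: X^JY|X^jY
J/II-1 aff I-1×I-2: X^jY
J/II-2 ? ·: X^JX^J|X^JX^j
J/III-1 un II-2×II-1: X^JY
⇒ J over [I-1,I-2,II-1,II-2,III-1]: 4 consistent

II-2 ∈ {X^JX^J, X^JX^j}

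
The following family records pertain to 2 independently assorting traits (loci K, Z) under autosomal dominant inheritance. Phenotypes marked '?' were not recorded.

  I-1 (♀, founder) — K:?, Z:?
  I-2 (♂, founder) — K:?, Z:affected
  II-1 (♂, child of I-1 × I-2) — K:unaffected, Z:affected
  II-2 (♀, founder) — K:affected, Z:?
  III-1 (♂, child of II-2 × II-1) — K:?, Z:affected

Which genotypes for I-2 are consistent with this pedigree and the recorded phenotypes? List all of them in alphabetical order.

I-2 ∈ {Kk ZZ, Kk Zz, kk ZZ, kk Zz}

K/I-1 ? ·: kk|Kk
K/I-2 ? ·: kk|Kk
K/II-1 un I-1×I-2: kk
K/II-2 aff ·: Kk|KK
K/III-1 ? II-2×II-1: kk|Kk
⇒ K over [I-1,I-2,II-1,II-2,III-1]: 12 consistent
Z/I-1 ? ·: zz|Zz|ZZ
Z/I-2 aff ·: Zz|ZZ
Z/II-1 aff I-1×I-2: Zz|ZZ
Z/II-2 ? ·: zz|Zz|ZZ
Z/III-1 aff II-2×II-1: Zz|ZZ
⇒ Z over [I-1,I-2,II-1,II-2,III-1]: 41 consistent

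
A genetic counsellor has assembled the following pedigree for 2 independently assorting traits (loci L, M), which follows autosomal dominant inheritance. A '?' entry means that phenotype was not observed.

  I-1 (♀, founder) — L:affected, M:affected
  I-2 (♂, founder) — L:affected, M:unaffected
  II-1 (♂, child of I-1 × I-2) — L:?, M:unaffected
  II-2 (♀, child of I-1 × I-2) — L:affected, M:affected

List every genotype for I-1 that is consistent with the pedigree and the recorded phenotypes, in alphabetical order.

I-1 ∈ {LL Mm, Ll Mm}

L/I-1 aff ·: Ll|LL
L/I-2 aff ·: Ll|LL
L/II-1 ? I-1×I-2: ll|Ll|LL
L/II-2 aff I-1×I-2: Ll|LL
⇒ L over [I-1,I-2,II-1,II-2]: 15 consistent
M/I-1 aff ·: Mm
M/I-2 un ·: mm
M/II-1 un I-1×I-2: mm
M/II-2 aff I-1×I-2: Mm
⇒ M over [I-1,I-2,II-1,II-2]: 1 consistent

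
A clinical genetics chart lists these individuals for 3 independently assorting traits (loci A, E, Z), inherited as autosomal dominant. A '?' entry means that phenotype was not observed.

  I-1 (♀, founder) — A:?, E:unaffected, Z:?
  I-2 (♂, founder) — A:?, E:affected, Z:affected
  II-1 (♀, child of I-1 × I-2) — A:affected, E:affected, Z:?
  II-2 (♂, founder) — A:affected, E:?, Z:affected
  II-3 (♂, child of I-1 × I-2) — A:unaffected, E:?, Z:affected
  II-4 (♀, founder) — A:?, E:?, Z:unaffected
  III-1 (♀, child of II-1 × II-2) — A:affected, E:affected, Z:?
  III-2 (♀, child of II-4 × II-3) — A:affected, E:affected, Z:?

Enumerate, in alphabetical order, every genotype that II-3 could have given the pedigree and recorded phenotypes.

A/I-1 ? ·: aa|Aa
A/I-2 ? ·: aa|Aa
A/II-1 aff I-1×I-2: Aa|AA
A/II-2 aff ·: Aa|AA
A/II-3 un I-1×I-2: aa
A/II-4 ? ·: Aa|AA
A/III-1 aff II-1×II-2: Aa|AA
A/III-2 aff II-4×II-3: Aa
⇒ A over [I-1,I-2,II-1,II-2,II-3,II-4,III-1,III-2]: 30 consistent
E/I-1 un ·: ee
E/I-2 aff ·: Ee|EE
E/II-1 aff I-1×I-2: Ee
E/II-2 ? ·: ee|Ee|EE
E/II-3 ? I-1×I-2: ee|Ee
E/II-4 ? ·: ee|Ee|EE
E/III-1 aff II-1×II-2: Ee|EE
E/III-2 aff II-4×II-3: Ee|EE
⇒ E over [I-1,I-2,II-1,II-2,II-3,II-4,III-1,III-2]: 60 consistent
Z/I-1 ? ·: zz|Zz|ZZ
Z/I-2 aff ·: Zz|ZZ
Z/II-1 ? I-1×I-2: zz|Zz|ZZ
Z/II-2 aff ·: Zz|ZZ
Z/II-3 aff I-1×I-2: Zz|ZZ
Z/II-4 un ·: zz
Z/III-1 ? II-1×II-2: zz|Zz|ZZ
Z/III-2 ? II-4×II-3: zz|Zz
⇒ Z over [I-1,I-2,II-1,II-2,II-3,II-4,III-1,III-2]: 110 consistent

II-3 ∈ {aa Ee ZZ, aa Ee Zz, aa ee ZZ, aa ee Zz}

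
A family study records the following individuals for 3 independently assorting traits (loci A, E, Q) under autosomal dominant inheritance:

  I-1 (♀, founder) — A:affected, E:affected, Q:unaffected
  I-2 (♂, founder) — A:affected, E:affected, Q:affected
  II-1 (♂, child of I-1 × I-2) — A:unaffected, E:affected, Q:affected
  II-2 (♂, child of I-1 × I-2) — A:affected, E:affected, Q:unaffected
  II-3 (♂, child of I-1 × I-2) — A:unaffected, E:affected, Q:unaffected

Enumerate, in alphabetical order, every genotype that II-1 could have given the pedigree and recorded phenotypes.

A/I-1 aff ·: Aa
A/I-2 aff ·: Aa
A/II-1 un I-1×I-2: aa
A/II-2 aff I-1×I-2: Aa|AA
A/II-3 un I-1×I-2: aa
⇒ A over [I-1,I-2,II-1,II-2,II-3]: 2 consistent
E/I-1 aff ·: Ee|EE
E/I-2 aff ·: Ee|EE
E/II-1 aff I-1×I-2: Ee|EE
E/II-2 aff I-1×I-2: Ee|EE
E/II-3 aff I-1×I-2: Ee|EE
⇒ E over [I-1,I-2,II-1,II-2,II-3]: 25 consistent
Q/I-1 un ·: qq
Q/I-2 aff ·: Qq
Q/II-1 aff I-1×I-2: Qq
Q/II-2 un I-1×I-2: qq
Q/II-3 un I-1×I-2: qq
⇒ Q over [I-1,I-2,II-1,II-2,II-3]: 1 consistent

II-1 ∈ {aa EE Qq, aa Ee Qq}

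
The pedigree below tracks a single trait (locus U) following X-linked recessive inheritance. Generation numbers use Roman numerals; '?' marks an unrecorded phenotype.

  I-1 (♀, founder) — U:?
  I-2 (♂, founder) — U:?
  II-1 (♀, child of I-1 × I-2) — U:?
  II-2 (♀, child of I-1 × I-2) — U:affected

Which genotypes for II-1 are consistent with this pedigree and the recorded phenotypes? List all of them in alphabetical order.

U/I-1 ? ·: X^UX^u|X^uX^u
U/I-2 ? ·: X^uY
U/II-1 ? I-1×I-2: X^UX^u|X^uX^u
U/II-2 aff I-1×I-2: X^uX^u
⇒ U over [I-1,I-2,II-1,II-2]: 3 consistent

II-1 ∈ {X^UX^u, X^uX^u}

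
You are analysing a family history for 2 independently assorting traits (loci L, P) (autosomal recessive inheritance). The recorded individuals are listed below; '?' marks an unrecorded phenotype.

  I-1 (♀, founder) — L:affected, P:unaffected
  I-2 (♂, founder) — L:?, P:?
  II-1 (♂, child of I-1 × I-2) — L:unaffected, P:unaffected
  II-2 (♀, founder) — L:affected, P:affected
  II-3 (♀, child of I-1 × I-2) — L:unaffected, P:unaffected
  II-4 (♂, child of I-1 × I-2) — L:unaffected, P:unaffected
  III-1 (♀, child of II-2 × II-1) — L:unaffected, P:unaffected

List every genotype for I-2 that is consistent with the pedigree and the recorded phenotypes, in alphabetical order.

L/I-1 aff ·: ll
L/I-2 ? ·: LL|Ll
L/II-1 un I-1×I-2: Ll
L/II-2 aff ·: ll
L/II-3 un I-1×I-2: Ll
L/II-4 un I-1×I-2: Ll
L/III-1 un II-2×II-1: Ll
⇒ L over [I-1,I-2,II-1,II-2,II-3,II-4,III-1]: 2 consistent
P/I-1 un ·: PP|Pp
P/I-2 ? ·: PP|Pp|pp
P/II-1 un I-1×I-2: PP|Pp
P/II-2 aff ·: pp
P/II-3 un I-1×I-2: PP|Pp
P/II-4 un I-1×I-2: PP|Pp
P/III-1 un II-2×II-1: Pp
⇒ P over [I-1,I-2,II-1,II-2,II-3,II-4,III-1]: 27 consistent

I-2 ∈ {LL PP, LL Pp, LL pp, Ll PP, Ll Pp, Ll pp}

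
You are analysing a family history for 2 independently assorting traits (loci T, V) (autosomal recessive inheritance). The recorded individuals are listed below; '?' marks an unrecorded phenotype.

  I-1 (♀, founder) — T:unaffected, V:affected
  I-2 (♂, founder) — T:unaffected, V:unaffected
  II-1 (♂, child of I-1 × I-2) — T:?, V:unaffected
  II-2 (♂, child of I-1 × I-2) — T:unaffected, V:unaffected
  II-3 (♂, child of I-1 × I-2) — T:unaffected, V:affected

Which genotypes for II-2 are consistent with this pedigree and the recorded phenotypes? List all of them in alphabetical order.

T/I-1 un ·: TT|Tt
T/I-2 un ·: TT|Tt
T/II-1 ? I-1×I-2: TT|Tt|tt
T/II-2 un I-1×I-2: TT|Tt
T/II-3 un I-1×I-2: TT|Tt
⇒ T over [I-1,I-2,II-1,II-2,II-3]: 29 consistent
V/I-1 aff ·: vv
V/I-2 un ·: Vv
V/II-1 un I-1×I-2: Vv
V/II-2 un I-1×I-2: Vv
V/II-3 aff I-1×I-2: vv
⇒ V over [I-1,I-2,II-1,II-2,II-3]: 1 consistent

II-2 ∈ {TT Vv, Tt Vv}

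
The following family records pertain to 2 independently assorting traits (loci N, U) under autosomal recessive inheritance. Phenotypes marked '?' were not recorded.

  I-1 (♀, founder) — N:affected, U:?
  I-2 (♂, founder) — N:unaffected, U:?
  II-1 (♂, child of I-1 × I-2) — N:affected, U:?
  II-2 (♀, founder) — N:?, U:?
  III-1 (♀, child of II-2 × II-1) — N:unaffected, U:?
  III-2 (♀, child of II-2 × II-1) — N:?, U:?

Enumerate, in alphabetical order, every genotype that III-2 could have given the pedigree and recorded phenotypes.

N/I-1 aff ·: nn
N/I-2 un ·: Nn
N/II-1 aff I-1×I-2: nn
N/II-2 ? ·: NN|Nn
N/III-1 un II-2×II-1: Nn
N/III-2 ? II-2×II-1: Nn|nn
⇒ N over [I-1,I-2,II-1,II-2,III-1,III-2]: 3 consistent
U/I-1 ? ·: UU|Uu|uu
U/I-2 ? ·: UU|Uu|uu
U/II-1 ? I-1×I-2: UU|Uu|uu
U/II-2 ? ·: UU|Uu|uu
U/III-1 ? II-2×II-1: UU|Uu|uu
U/III-2 ? II-2×II-1: UU|Uu|uu
⇒ U over [I-1,I-2,II-1,II-2,III-1,III-2]: 167 consistent

III-2 ∈ {Nn UU, Nn Uu, Nn uu, nn UU, nn Uu, nn uu}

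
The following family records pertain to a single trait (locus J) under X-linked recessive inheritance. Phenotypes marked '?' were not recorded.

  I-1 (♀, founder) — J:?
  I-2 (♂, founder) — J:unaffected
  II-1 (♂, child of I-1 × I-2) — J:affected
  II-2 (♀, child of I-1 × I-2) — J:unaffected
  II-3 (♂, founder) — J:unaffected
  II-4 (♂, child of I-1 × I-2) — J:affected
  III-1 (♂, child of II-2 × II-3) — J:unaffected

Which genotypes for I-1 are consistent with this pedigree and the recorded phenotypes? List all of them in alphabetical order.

J/I-1 ? ·: X^JX^j|X^jX^j
J/I-2 un ·: X^JY
J/II-1 aff I-1×I-2: X^jY
J/II-2 un I-1×I-2: X^JX^J|X^JX^j
J/II-3 un ·: X^JY
J/II-4 aff I-1×I-2: X^jY
J/III-1 un II-2×II-3: X^JY
⇒ J over [I-1,I-2,II-1,II-2,II-3,II-4,III-1]: 3 consistent

I-1 ∈ {X^JX^j, X^jX^j}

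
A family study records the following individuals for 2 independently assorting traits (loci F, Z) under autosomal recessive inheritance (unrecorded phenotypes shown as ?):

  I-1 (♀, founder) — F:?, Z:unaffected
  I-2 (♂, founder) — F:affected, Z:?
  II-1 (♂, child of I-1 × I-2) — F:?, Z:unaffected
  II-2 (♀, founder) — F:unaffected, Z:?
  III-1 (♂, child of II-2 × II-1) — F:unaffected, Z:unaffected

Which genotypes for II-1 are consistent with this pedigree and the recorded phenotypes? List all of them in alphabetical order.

F/I-1 ? ·: FF|Ff|ff
F/I-2 aff ·: ff
F/II-1 ? I-1×I-2: Ff|ff
F/II-2 un ·: FF|Ff
F/III-1 un II-2×II-1: FF|Ff
⇒ F over [I-1,I-2,II-1,II-2,III-1]: 12 consistent
Z/I-1 un ·: ZZ|Zz
Z/I-2 ? ·: ZZ|Zz|zz
Z/II-1 un I-1×I-2: ZZ|Zz
Z/II-2 ? ·: ZZ|Zz|zz
Z/III-1 un II-2×II-1: ZZ|Zz
⇒ Z over [I-1,I-2,II-1,II-2,III-1]: 41 consistent

II-1 ∈ {Ff ZZ, Ff Zz, ff ZZ, ff Zz}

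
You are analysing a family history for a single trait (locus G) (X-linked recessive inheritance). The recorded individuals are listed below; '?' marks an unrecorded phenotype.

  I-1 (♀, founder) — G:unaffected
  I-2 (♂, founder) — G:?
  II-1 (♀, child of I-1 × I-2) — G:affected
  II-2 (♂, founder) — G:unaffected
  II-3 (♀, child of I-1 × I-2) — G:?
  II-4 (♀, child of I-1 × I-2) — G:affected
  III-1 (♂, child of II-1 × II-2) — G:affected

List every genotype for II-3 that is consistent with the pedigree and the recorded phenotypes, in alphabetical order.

II-3 ∈ {X^GX^g, X^gX^g}

G/I-1 un ·: X^GX^g
G/I-2 ? ·: X^gY
G/II-1 aff I-1×I-2: X^gX^g
G/II-2 un ·: X^GY
G/II-3 ? I-1×I-2: X^GX^g|X^gX^g
G/II-4 aff I-1×I-2: X^gX^g
G/III-1 aff II-1×II-2: X^gY
⇒ G over [I-1,I-2,II-1,II-2,II-3,II-4,III-1]: 2 consistent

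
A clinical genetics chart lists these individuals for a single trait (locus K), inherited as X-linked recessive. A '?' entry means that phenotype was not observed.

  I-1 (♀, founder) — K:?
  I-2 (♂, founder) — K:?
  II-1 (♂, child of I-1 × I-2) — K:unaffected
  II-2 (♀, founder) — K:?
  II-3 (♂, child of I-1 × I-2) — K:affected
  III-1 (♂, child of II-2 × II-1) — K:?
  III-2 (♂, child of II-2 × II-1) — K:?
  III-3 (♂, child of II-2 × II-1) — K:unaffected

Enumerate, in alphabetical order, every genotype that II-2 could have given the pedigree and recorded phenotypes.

K/I-1 ? ·: X^KX^k
K/I-2 ? ·: X^KY|X^kY
K/II-1 un I-1×I-2: X^KY
K/II-2 ? ·: X^KX^K|X^KX^k
K/II-3 aff I-1×I-2: X^kY
K/III-1 ? II-2×II-1: X^KY|X^kY
K/III-2 ? II-2×II-1: X^KY|X^kY
K/III-3 un II-2×II-1: X^KY
⇒ K over [I-1,I-2,II-1,II-2,II-3,III-1,III-2,III-3]: 10 consistent

II-2 ∈ {X^KX^K, X^KX^k}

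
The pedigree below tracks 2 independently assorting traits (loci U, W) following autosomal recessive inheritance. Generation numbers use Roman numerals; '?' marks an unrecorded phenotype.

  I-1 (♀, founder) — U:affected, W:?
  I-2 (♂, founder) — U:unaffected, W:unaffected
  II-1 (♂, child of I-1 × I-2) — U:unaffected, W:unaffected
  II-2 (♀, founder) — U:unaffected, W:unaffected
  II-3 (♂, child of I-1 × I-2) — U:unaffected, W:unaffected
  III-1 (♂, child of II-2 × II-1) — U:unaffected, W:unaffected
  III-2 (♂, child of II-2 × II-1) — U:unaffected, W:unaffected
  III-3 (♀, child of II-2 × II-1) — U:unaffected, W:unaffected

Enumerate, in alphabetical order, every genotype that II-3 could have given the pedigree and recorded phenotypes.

U/I-1 aff ·: uu
U/I-2 un ·: UU|Uu
U/II-1 un I-1×I-2: Uu
U/II-2 un ·: UU|Uu
U/II-3 un I-1×I-2: Uu
U/III-1 un II-2×II-1: UU|Uu
U/III-2 un II-2×II-1: UU|Uu
U/III-3 un II-2×II-1: UU|Uu
⇒ U over [I-1,I-2,II-1,II-2,II-3,III-1,III-2,III-3]: 32 consistent
W/I-1 ? ·: WW|Ww|ww
W/I-2 un ·: WW|Ww
W/II-1 un I-1×I-2: WW|Ww
W/II-2 un ·: WW|Ww
W/II-3 un I-1×I-2: WW|Ww
W/III-1 un II-2×II-1: WW|Ww
W/III-2 un II-2×II-1: WW|Ww
W/III-3 un II-2×II-1: WW|Ww
⇒ W over [I-1,I-2,II-1,II-2,II-3,III-1,III-2,III-3]: 191 consistent

II-3 ∈ {Uu WW, Uu Ww}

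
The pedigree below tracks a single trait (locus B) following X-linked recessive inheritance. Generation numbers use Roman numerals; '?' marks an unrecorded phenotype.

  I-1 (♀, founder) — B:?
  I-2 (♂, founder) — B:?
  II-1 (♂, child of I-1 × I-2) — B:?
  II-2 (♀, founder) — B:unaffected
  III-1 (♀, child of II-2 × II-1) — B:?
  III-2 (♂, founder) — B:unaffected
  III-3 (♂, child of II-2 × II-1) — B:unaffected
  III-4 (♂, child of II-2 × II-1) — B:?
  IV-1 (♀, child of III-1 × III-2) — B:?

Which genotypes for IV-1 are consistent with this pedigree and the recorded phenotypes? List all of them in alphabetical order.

IV-1 ∈ {X^BX^B, X^BX^b}

B/I-1 ? ·: X^BX^B|X^BX^b|X^bX^b
B/I-2 ? ·: X^BY|X^bY
B/II-1 ? I-1×I-2: X^BY|X^bY
B/II-2 un ·: X^BX^B|X^BX^b
B/III-1 ? II-2×II-1: X^BX^B|X^BX^b|X^bX^b
B/III-2 un ·: X^BY
B/III-3 un II-2×II-1: X^BY
B/III-4 ? II-2×II-1: X^BY|X^bY
B/IV-1 ? III-1×III-2: X^BX^B|X^BX^b
⇒ B over [I-1,I-2,II-1,II-2,III-1,III-2,III-3,III-4,IV-1]: 60 consistent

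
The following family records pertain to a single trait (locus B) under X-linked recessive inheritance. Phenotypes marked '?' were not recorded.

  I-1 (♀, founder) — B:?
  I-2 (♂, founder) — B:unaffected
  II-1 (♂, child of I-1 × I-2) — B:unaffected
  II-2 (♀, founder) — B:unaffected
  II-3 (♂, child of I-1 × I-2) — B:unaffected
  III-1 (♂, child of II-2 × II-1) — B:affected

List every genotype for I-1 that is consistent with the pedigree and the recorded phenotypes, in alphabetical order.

I-1 ∈ {X^BX^B, X^BX^b}

B/I-1 ? ·: X^BX^B|X^BX^b
B/I-2 un ·: X^BY
B/II-1 un I-1×I-2: X^BY
B/II-2 un ·: X^BX^b
B/II-3 un I-1×I-2: X^BY
B/III-1 aff II-2×II-1: X^bY
⇒ B over [I-1,I-2,II-1,II-2,II-3,III-1]: 2 consistent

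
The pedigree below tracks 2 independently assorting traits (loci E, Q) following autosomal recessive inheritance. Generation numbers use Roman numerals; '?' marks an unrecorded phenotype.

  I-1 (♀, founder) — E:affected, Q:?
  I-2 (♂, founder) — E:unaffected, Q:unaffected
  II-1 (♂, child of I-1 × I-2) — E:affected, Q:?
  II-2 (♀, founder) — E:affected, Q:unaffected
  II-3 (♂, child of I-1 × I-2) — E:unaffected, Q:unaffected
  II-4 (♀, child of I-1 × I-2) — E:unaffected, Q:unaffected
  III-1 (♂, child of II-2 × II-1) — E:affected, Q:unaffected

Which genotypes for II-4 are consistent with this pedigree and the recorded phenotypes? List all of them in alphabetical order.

II-4 ∈ {Ee QQ, Ee Qq}

E/I-1 aff ·: ee
E/I-2 un ·: Ee
E/II-1 aff I-1×I-2: ee
E/II-2 aff ·: ee
E/II-3 un I-1×I-2: Ee
E/II-4 un I-1×I-2: Ee
E/III-1 aff II-2×II-1: ee
⇒ E over [I-1,I-2,II-1,II-2,II-3,II-4,III-1]: 1 consistent
Q/I-1 ? ·: QQ|Qq|qq
Q/I-2 un ·: QQ|Qq
Q/II-1 ? I-1×I-2: QQ|Qq|qq
Q/II-2 un ·: QQ|Qq
Q/II-3 un I-1×I-2: QQ|Qq
Q/II-4 un I-1×I-2: QQ|Qq
Q/III-1 un II-2×II-1: QQ|Qq
⇒ Q over [I-1,I-2,II-1,II-2,II-3,II-4,III-1]: 105 consistent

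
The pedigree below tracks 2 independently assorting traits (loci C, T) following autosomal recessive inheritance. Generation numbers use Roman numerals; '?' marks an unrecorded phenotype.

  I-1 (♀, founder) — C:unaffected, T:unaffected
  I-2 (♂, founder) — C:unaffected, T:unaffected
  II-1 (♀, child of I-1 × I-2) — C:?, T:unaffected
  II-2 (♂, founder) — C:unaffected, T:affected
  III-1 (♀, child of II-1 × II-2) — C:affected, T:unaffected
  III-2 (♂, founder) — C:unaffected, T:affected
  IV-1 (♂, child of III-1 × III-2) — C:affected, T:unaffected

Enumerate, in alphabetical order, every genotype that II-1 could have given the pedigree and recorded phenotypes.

C/I-1 un ·: CC|Cc
C/I-2 un ·: CC|Cc
C/II-1 ? I-1×I-2: Cc|cc
C/II-2 un ·: Cc
C/III-1 aff II-1×II-2: cc
C/III-2 un ·: Cc
C/IV-1 aff III-1×III-2: cc
⇒ C over [I-1,I-2,II-1,II-2,III-1,III-2,IV-1]: 4 consistent
T/I-1 un ·: TT|Tt
T/I-2 un ·: TT|Tt
T/II-1 un I-1×I-2: TT|Tt
T/II-2 aff ·: tt
T/III-1 un II-1×II-2: Tt
T/III-2 aff ·: tt
T/IV-1 un III-1×III-2: Tt
⇒ T over [I-1,I-2,II-1,II-2,III-1,III-2,IV-1]: 7 consistent

II-1 ∈ {Cc TT, Cc Tt, cc TT, cc Tt}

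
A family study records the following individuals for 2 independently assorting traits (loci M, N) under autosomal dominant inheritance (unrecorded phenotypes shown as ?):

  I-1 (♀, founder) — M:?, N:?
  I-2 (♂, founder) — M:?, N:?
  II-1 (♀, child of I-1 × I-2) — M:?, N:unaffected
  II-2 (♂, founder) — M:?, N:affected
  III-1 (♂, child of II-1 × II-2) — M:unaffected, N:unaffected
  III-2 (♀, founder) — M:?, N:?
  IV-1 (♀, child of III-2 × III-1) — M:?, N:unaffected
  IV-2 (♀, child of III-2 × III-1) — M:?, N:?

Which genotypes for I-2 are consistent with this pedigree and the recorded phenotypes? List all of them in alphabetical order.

M/I-1 ? ·: mm|Mm|MM
M/I-2 ? ·: mm|Mm|MM
M/II-1 ? I-1×I-2: mm|Mm
M/II-2 ? ·: mm|Mm
M/III-1 un II-1×II-2: mm
M/III-2 ? ·: mm|Mm|MM
M/IV-1 ? III-2×III-1: mm|Mm
M/IV-2 ? III-2×III-1: mm|Mm
⇒ M over [I-1,I-2,II-1,II-2,III-1,III-2,IV-1,IV-2]: 132 consistent
N/I-1 ? ·: nn|Nn
N/I-2 ? ·: nn|Nn
N/II-1 un I-1×I-2: nn
N/II-2 aff ·: Nn
N/III-1 un II-1×II-2: nn
N/III-2 ? ·: nn|Nn
N/IV-1 un III-2×III-1: nn
N/IV-2 ? III-2×III-1: nn|Nn
⇒ N over [I-1,I-2,II-1,II-2,III-1,III-2,IV-1,IV-2]: 12 consistent

I-2 ∈ {MM Nn, MM nn, Mm Nn, Mm nn, mm Nn, mm nn}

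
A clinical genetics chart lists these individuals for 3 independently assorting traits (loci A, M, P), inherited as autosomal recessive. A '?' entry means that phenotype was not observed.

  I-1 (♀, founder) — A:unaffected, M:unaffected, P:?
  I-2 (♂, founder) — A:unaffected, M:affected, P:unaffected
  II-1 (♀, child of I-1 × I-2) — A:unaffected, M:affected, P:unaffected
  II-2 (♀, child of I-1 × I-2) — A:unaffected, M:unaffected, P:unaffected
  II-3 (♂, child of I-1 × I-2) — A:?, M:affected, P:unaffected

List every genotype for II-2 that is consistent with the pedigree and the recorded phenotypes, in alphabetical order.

A/I-1 un ·: AA|Aa
A/I-2 un ·: AA|Aa
A/II-1 un I-1×I-2: AA|Aa
A/II-2 un I-1×I-2: AA|Aa
A/II-3 ? I-1×I-2: AA|Aa|aa
⇒ A over [I-1,I-2,II-1,II-2,II-3]: 29 consistent
M/I-1 un ·: Mm
M/I-2 aff ·: mm
M/II-1 aff I-1×I-2: mm
M/II-2 un I-1×I-2: Mm
M/II-3 aff I-1×I-2: mm
⇒ M over [I-1,I-2,II-1,II-2,II-3]: 1 consistent
P/I-1 ? ·: PP|Pp|pp
P/I-2 un ·: PP|Pp
P/II-1 un I-1×I-2: PP|Pp
P/II-2 un I-1×I-2: PP|Pp
P/II-3 un I-1×I-2: PP|Pp
⇒ P over [I-1,I-2,II-1,II-2,II-3]: 27 consistent

II-2 ∈ {AA Mm PP, AA Mm Pp, Aa Mm PP, Aa Mm Pp}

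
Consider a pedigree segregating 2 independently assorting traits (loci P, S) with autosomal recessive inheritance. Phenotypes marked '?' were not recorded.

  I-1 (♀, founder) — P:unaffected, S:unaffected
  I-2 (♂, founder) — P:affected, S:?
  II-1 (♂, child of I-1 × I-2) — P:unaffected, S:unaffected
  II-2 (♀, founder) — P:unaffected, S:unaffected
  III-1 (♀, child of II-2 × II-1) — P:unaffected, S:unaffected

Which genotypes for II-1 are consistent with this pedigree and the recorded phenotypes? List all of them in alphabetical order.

P/I-1 un ·: PP|Pp
P/I-2 aff ·: pp
P/II-1 un I-1×I-2: Pp
P/II-2 un ·: PP|Pp
P/III-1 un II-2×II-1: PP|Pp
⇒ P over [I-1,I-2,II-1,II-2,III-1]: 8 consistent
S/I-1 un ·: SS|Ss
S/I-2 ? ·: SS|Ss|ss
S/II-1 un I-1×I-2: SS|Ss
S/II-2 un ·: SS|Ss
S/III-1 un II-2×II-1: SS|Ss
⇒ S over [I-1,I-2,II-1,II-2,III-1]: 32 consistent

II-1 ∈ {Pp SS, Pp Ss}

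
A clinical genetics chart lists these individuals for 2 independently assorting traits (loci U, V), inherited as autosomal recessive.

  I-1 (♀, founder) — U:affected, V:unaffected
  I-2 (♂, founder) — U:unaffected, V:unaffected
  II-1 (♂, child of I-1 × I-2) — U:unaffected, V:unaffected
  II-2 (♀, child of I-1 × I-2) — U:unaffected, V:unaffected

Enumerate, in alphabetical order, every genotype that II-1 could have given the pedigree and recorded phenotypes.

II-1 ∈ {Uu VV, Uu Vv}

U/I-1 aff ·: uu
U/I-2 un ·: UU|Uu
U/II-1 un I-1×I-2: Uu
U/II-2 un I-1×I-2: Uu
⇒ U over [I-1,I-2,II-1,II-2]: 2 consistent
V/I-1 un ·: VV|Vv
V/I-2 un ·: VV|Vv
V/II-1 un I-1×I-2: VV|Vv
V/II-2 un I-1×I-2: VV|Vv
⇒ V over [I-1,I-2,II-1,II-2]: 13 consistent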